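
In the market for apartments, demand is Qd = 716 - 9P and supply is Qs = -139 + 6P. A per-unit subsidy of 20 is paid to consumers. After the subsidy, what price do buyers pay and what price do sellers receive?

Buyers pay 49; sellers receive 69

Pre-subsidy: 716 - 9P = -139 + 6P gives P* = 57, Q* = 203.
With the rebate, buyers effectively pay Pb = Ps − 20, where Ps is the price sellers receive.
Demand in terms of Ps becomes Qd = 716 − 9(Ps − 20) = 896 - 9Ps. Setting this equal to supply: 896 - 9Ps = -139 + 6Ps, so Ps = 69.
Buyers pay Pb = 69 − 20 = 49; Q' = -139 + 6·69 = 275.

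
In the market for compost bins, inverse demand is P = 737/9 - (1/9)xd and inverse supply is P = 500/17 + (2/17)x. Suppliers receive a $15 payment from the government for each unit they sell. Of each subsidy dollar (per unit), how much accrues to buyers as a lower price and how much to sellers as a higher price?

Pre-subsidy: 737/9 - (1/9)x = 500/17 + (2/17)x gives x* = 229.4 and P* = 56.4.
With the subsidy, sellers receive Ps = Pb + 15 for each unit, where Pb is the price buyers pay.
On the curves, Pb = 737/9 - (1/9)x and Ps = 500/17 + (2/17)x; the wedge Ps − Pb = 15 gives 500/17 + (2/17)x − (737/9 - (1/9)x) = 15, so x' = 10324/35.
Then Pb = 737/9 − (1/9)·(10324/35) = 1719/35 and Ps = 500/17 + (2/17)·(10324/35) = 2244/35.
Buyers' price falls by P* − Pb = 56.4 − 1719/35 = 51/7; sellers' price rises by Ps − P* = 2244/35 − 56.4 = 54/7.

Buyers gain 51/7 per unit; sellers gain 54/7 per unit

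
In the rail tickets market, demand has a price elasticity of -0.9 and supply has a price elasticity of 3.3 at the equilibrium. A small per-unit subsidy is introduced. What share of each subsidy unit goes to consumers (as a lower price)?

Consumer share = 11/14

For a small subsidy around the equilibrium, the benefit split depends on the relative slopes, which at a point are proportional to the elasticities.
Buyer share = εs/(εs + |εd|) = 3.3/(3.3 + 0.9) = 11/14; seller share = |εd|/(εs + |εd|) = 3/14.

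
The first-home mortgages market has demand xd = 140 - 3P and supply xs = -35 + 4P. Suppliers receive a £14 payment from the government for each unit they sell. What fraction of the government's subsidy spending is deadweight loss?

DWL / government spending = 12/89

Pre-subsidy: 140 - 3P = -35 + 4P gives P* = 25, x* = 65.
With the subsidy, sellers receive Ps = Pb + 14 for each unit, where Pb is the price buyers pay.
Supply in terms of Pb becomes xs = -35 + 4(Pb + 14) = 21 + 4Pb. Setting this equal to demand: 140 - 3Pb = 21 + 4Pb, so Pb = 17.
Sellers receive Ps = 17 + 14 = 31; x' = 140 − 3·17 = 89.
ΔCS = ½(65 + 89)(25 − 17) = 616; ΔPS = ½(65 + 89)(31 − 25) = 462.
Government spending = 14 × 89 = 1246.
DWL = ½ × 14 × (89 − 65) = 168; fraction = 168 / 1246 = 12/89.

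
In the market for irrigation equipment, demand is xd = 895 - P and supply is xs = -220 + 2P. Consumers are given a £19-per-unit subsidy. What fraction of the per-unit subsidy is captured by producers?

Pre-subsidy: 895 - P = -220 + 2P gives P* = 1115/3, x* = 1570/3.
With the rebate, buyers effectively pay Pb = Ps − 19, where Ps is the price sellers receive.
Demand in terms of Ps becomes xd = 895 − 1(Ps − 19) = 914 - Ps. Setting this equal to supply: 914 - Ps = -220 + 2Ps, so Ps = 378.
Buyers pay Pb = 378 − 19 = 359; x' = -220 + 2·378 = 536.
Buyers' price falls by P* − Pb = 1115/3 − 359 = 38/3; sellers' price rises by Ps − P* = 378 − 1115/3 = 19/3.
So producers capture (19/3)/19 = 1/3 of each unit of subsidy.

Producer share = 1/3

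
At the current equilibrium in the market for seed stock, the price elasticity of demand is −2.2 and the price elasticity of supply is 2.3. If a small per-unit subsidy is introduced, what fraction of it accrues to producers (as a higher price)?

Producer share = 22/45

For a small subsidy around the equilibrium, the benefit split depends on the relative slopes, which at a point are proportional to the elasticities.
Buyer share = εs/(εs + |εd|) = 2.3/(2.3 + 2.2) = 23/45; seller share = |εd|/(εs + |εd|) = 22/45.
So producers capture 22/45 of the subsidy.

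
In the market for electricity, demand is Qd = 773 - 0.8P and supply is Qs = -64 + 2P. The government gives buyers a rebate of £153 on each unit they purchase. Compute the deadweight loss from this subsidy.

Pre-subsidy: 773 - 0.8P = -64 + 2P gives P* = 4185/14, Q* = 3737/7.
With the rebate, buyers effectively pay Pb = Ps − 153, where Ps is the price sellers receive.
Demand in terms of Ps becomes Qd = 773 − 0.8(Ps − 153) = 895.4 - 0.8Ps. Setting this equal to supply: 895.4 - 0.8Ps = -64 + 2Ps, so Ps = 4797/14.
Buyers pay Pb = 4797/14 − 153 = 2655/14; Q' = -64 + 2·(4797/14) = 4349/7.
The subsidy expands output by 4349/7 − 3737/7 = 612/7 past the efficient level; on those units the gap between marginal cost and willingness to pay runs from 0 up to 153.
DWL = ½ × 153 × 612/7 = 46818/7.

Deadweight loss = 46818/7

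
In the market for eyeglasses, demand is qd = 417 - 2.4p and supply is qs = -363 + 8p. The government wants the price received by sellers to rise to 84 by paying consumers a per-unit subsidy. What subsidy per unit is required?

Required subsidy s = 39 per unit

At a seller price of 84, quantity supplied is -363 + 8·84 = 309.
Buyers absorb 309 only when they pay pb with 417 − 2.4·pb = 309, i.e. pb = 45.
s = ps − pb = 84 − 45 = 39.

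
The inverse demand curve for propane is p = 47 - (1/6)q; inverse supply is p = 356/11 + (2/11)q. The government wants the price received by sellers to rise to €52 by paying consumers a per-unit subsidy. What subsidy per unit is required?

At a seller price of 52, quantity supplied is -178 + 5.5·52 = 108.
Buyers absorb 108 only when they pay pb = 47 − (1/6)·108 = 29.
s = ps − pb = 52 − 29 = 23.

Required subsidy s = €23 per unit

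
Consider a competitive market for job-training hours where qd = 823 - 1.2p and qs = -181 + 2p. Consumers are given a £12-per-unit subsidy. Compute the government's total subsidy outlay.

Government cost = £5466

Pre-subsidy: 823 - 1.2p = -181 + 2p gives p* = 313.75, q* = 446.5.
With the rebate, buyers effectively pay pb = ps − 12, where ps is the price sellers receive.
Demand in terms of ps becomes qd = 823 − 1.2(ps − 12) = 837.4 - 1.2ps. Setting this equal to supply: 837.4 - 1.2ps = -181 + 2ps, so ps = 318.25.
Buyers pay pb = 318.25 − 12 = 306.25; q' = -181 + 2·318.25 = 455.5.
Government outlay = subsidy × quantity = 12 × 455.5 = 5466.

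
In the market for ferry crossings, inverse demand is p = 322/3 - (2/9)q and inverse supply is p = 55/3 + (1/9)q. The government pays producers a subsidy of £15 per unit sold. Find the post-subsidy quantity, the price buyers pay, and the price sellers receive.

q' = 312; buyers pay £38; sellers receive £53

Pre-subsidy: 322/3 - (2/9)q = 55/3 + (1/9)q gives q* = 267 and p* = 48.
With the subsidy, sellers receive ps = pb + 15 for each unit, where pb is the price buyers pay.
On the curves, pb = 322/3 - (2/9)q and ps = 55/3 + (1/9)q; the wedge ps − pb = 15 gives 55/3 + (1/9)q − (322/3 - (2/9)q) = 15, so q' = 312.
Then pb = 322/3 − (2/9)·312 = 38 and ps = 55/3 + (1/9)·312 = 53.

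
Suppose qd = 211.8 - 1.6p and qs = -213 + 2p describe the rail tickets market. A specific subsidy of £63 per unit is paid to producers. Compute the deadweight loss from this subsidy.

Pre-subsidy: 211.8 - 1.6p = -213 + 2p gives p* = 118, q* = 23.
With the subsidy, sellers receive ps = pb + 63 for each unit, where pb is the price buyers pay.
Supply in terms of pb becomes qs = -213 + 2(pb + 63) = -87 + 2pb. Setting this equal to demand: 211.8 - 1.6pb = -87 + 2pb, so pb = 83.
Sellers receive ps = 83 + 63 = 146; q' = 211.8 − 1.6·83 = 79.
The subsidy expands output by 79 − 23 = 56 past the efficient level; on those units the gap between marginal cost and willingness to pay runs from 0 up to 63.
DWL = ½ × 63 × 56 = 1764.

Deadweight loss = £1764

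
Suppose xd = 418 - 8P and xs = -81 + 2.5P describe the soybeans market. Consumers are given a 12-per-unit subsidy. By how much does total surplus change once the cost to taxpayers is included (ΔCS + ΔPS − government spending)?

Net change in total surplus = -960/7

Pre-subsidy: 418 - 8P = -81 + 2.5P gives P* = 998/21, x* = 794/21.
With the rebate, buyers effectively pay Pb = Ps − 12, where Ps is the price sellers receive.
Demand in terms of Ps becomes xd = 418 − 8(Ps − 12) = 514 - 8Ps. Setting this equal to supply: 514 - 8Ps = -81 + 2.5Ps, so Ps = 170/3.
Buyers pay Pb = 170/3 − 12 = 134/3; x' = -81 + 2.5·(170/3) = 182/3.
ΔCS = ½(794/21 + 182/3)(998/21 − 134/3) = 20680/147; ΔPS = ½(794/21 + 182/3)(170/3 − 998/21) = 66176/147.
Government spending = 12 × 182/3 = 728.
Net change = 20680/147 + 66176/147 − 728 = -960/7. The loss equals the DWL triangle ½·12·160/7.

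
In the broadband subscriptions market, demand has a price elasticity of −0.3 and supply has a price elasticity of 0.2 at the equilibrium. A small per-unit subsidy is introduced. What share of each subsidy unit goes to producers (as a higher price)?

For a small subsidy around the equilibrium, the benefit split depends on the relative slopes, which at a point are proportional to the elasticities.
Buyer share = εs/(εs + |εd|) = 0.2/(0.2 + 0.3) = 0.4; seller share = |εd|/(εs + |εd|) = 0.6.
So producers capture 0.6 of the subsidy.

Producer share = 0.6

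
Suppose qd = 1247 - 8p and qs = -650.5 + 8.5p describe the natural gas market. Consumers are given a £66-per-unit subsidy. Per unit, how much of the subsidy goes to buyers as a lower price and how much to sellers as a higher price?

Buyers gain £34 per unit; sellers gain £32 per unit

Pre-subsidy: 1247 - 8p = -650.5 + 8.5p gives p* = 115, q* = 327.
With the rebate, buyers effectively pay pb = ps − 66, where ps is the price sellers receive.
Demand in terms of ps becomes qd = 1247 − 8(ps − 66) = 1775 - 8ps. Setting this equal to supply: 1775 - 8ps = -650.5 + 8.5ps, so ps = 147.
Buyers pay pb = 147 − 66 = 81; q' = -650.5 + 8.5·147 = 599.
Buyers' price falls by p* − pb = 115 − 81 = 34; sellers' price rises by ps − p* = 147 − 115 = 32.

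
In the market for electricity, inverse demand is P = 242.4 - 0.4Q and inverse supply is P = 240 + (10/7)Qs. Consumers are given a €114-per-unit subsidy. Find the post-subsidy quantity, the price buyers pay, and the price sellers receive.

Pre-subsidy: 242.4 - 0.4Q = 240 + (10/7)Q gives Q* = 1.3125 and P* = 241.875.
With the rebate, buyers effectively pay Pb = Ps − 114, where Ps is the price sellers receive.
On the curves, Pb = 242.4 - 0.4Q and Ps = 240 + (10/7)Q; the wedge Ps − Pb = 114 gives 240 + (10/7)Q − (242.4 - 0.4Q) = 114, so Q' = 63.65625.
Then Pb = 242.4 − 0.4·63.65625 = 216.9375 and Ps = 240 + (10/7)·63.65625 = 330.9375.

Q' = 63.65625; buyers pay €216.9375; sellers receive €330.9375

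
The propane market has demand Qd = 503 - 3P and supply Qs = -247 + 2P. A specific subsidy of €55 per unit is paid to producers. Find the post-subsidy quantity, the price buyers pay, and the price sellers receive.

Q' = 119; buyers pay €128; sellers receive €183

Pre-subsidy: 503 - 3P = -247 + 2P gives P* = 150, Q* = 53.
With the subsidy, sellers receive Ps = Pb + 55 for each unit, where Pb is the price buyers pay.
Supply in terms of Pb becomes Qs = -247 + 2(Pb + 55) = -137 + 2Pb. Setting this equal to demand: 503 - 3Pb = -137 + 2Pb, so Pb = 128.
Sellers receive Ps = 128 + 55 = 183; Q' = 503 − 3·128 = 119.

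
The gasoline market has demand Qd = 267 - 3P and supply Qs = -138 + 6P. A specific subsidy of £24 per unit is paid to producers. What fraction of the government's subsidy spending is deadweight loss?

Pre-subsidy: 267 - 3P = -138 + 6P gives P* = 45, Q* = 132.
With the subsidy, sellers receive Ps = Pb + 24 for each unit, where Pb is the price buyers pay.
Supply in terms of Pb becomes Qs = -138 + 6(Pb + 24) = 6 + 6Pb. Setting this equal to demand: 267 - 3Pb = 6 + 6Pb, so Pb = 29.
Sellers receive Ps = 29 + 24 = 53; Q' = 267 − 3·29 = 180.
ΔCS = ½(132 + 180)(45 − 29) = 2496; ΔPS = ½(132 + 180)(53 − 45) = 1248.
Government spending = 24 × 180 = 4320.
DWL = ½ × 24 × (180 − 132) = 576; fraction = 576 / 4320 = 2/15.

DWL / government spending = 2/15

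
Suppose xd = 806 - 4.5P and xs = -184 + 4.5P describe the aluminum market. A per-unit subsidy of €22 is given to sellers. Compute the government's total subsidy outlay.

Pre-subsidy: 806 - 4.5P = -184 + 4.5P gives P* = 110, x* = 311.
With the subsidy, sellers receive Ps = Pb + 22 for each unit, where Pb is the price buyers pay.
Supply in terms of Pb becomes xs = -184 + 4.5(Pb + 22) = -85 + 4.5Pb. Setting this equal to demand: 806 - 4.5Pb = -85 + 4.5Pb, so Pb = 99.
Sellers receive Ps = 99 + 22 = 121; x' = 806 − 4.5·99 = 360.5.
Government outlay = subsidy × quantity = 22 × 360.5 = 7931.

Government cost = €7931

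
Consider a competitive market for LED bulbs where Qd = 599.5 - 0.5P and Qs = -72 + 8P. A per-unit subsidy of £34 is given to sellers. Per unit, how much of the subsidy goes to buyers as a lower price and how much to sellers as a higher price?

Pre-subsidy: 599.5 - 0.5P = -72 + 8P gives P* = 79, Q* = 560.
With the subsidy, sellers receive Ps = Pb + 34 for each unit, where Pb is the price buyers pay.
Supply in terms of Pb becomes Qs = -72 + 8(Pb + 34) = 200 + 8Pb. Setting this equal to demand: 599.5 - 0.5Pb = 200 + 8Pb, so Pb = 47.
Sellers receive Ps = 47 + 34 = 81; Q' = 599.5 − 0.5·47 = 576.
Buyers' price falls by P* − Pb = 79 − 47 = 32; sellers' price rises by Ps − P* = 81 − 79 = 2.

Buyers gain £32 per unit; sellers gain £2 per unit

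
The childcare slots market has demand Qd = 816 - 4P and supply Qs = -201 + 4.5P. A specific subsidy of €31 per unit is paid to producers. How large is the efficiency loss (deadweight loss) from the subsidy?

Pre-subsidy: 816 - 4P = -201 + 4.5P gives P* = 2034/17, Q* = 5736/17.
With the subsidy, sellers receive Ps = Pb + 31 for each unit, where Pb is the price buyers pay.
Supply in terms of Pb becomes Qs = -201 + 4.5(Pb + 31) = -61.5 + 4.5Pb. Setting this equal to demand: 816 - 4Pb = -61.5 + 4.5Pb, so Pb = 1755/17.
Sellers receive Ps = 1755/17 + 31 = 2282/17; Q' = 816 − 4·(1755/17) = 6852/17.
The subsidy expands output by 6852/17 − 5736/17 = 1116/17 past the efficient level; on those units the gap between marginal cost and willingness to pay runs from 0 up to 31.
DWL = ½ × 31 × 1116/17 = 17298/17.

Deadweight loss = 17298/17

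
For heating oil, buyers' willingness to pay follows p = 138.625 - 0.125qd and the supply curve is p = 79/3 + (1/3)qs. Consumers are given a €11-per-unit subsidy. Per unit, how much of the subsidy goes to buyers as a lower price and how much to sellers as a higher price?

Pre-subsidy: 138.625 - 0.125q = 79/3 + (1/3)q gives q* = 245 and p* = 108.
With the rebate, buyers effectively pay pb = ps − 11, where ps is the price sellers receive.
On the curves, pb = 138.625 - 0.125q and ps = 79/3 + (1/3)q; the wedge ps − pb = 11 gives 79/3 + (1/3)q − (138.625 - 0.125q) = 11, so q' = 269.
Then pb = 138.625 − 0.125·269 = 105 and ps = 79/3 + (1/3)·269 = 116.
Buyers' price falls by p* − pb = 108 − 105 = 3; sellers' price rises by ps − p* = 116 − 108 = 8.

Buyers gain €3 per unit; sellers gain €8 per unit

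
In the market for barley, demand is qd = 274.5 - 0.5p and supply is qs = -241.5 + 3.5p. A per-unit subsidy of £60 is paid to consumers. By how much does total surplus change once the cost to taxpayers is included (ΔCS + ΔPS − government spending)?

Net change in total surplus = -£787.5

Pre-subsidy: 274.5 - 0.5p = -241.5 + 3.5p gives p* = 129, q* = 210.
With the rebate, buyers effectively pay pb = ps − 60, where ps is the price sellers receive.
Demand in terms of ps becomes qd = 274.5 − 0.5(ps − 60) = 304.5 - 0.5ps. Setting this equal to supply: 304.5 - 0.5ps = -241.5 + 3.5ps, so ps = 136.5.
Buyers pay pb = 136.5 − 60 = 76.5; q' = -241.5 + 3.5·136.5 = 236.25.
ΔCS = ½(210 + 236.25)(129 − 76.5) = 11714.0625; ΔPS = ½(210 + 236.25)(136.5 − 129) = 1673.4375.
Government spending = 60 × 236.25 = 14175.
Net change = 11714.0625 + 1673.4375 − 14175 = -787.5. The loss equals the DWL triangle ½·60·26.25.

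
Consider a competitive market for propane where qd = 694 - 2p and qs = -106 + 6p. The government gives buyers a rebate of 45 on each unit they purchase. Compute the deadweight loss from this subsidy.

Pre-subsidy: 694 - 2p = -106 + 6p gives p* = 100, q* = 494.
With the rebate, buyers effectively pay pb = ps − 45, where ps is the price sellers receive.
Demand in terms of ps becomes qd = 694 − 2(ps − 45) = 784 - 2ps. Setting this equal to supply: 784 - 2ps = -106 + 6ps, so ps = 111.25.
Buyers pay pb = 111.25 − 45 = 66.25; q' = -106 + 6·111.25 = 561.5.
The subsidy expands output by 561.5 − 494 = 67.5 past the efficient level; on those units the gap between marginal cost and willingness to pay runs from 0 up to 45.
DWL = ½ × 45 × 67.5 = 1518.75.

Deadweight loss = 1518.75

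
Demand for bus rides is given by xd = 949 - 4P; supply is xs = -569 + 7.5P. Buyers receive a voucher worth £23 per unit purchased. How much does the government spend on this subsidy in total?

Pre-subsidy: 949 - 4P = -569 + 7.5P gives P* = 132, x* = 421.
With the rebate, buyers effectively pay Pb = Ps − 23, where Ps is the price sellers receive.
Demand in terms of Ps becomes xd = 949 − 4(Ps − 23) = 1041 - 4Ps. Setting this equal to supply: 1041 - 4Ps = -569 + 7.5Ps, so Ps = 140.
Buyers pay Pb = 140 − 23 = 117; x' = -569 + 7.5·140 = 481.
Government outlay = subsidy × quantity = 23 × 481 = 11063.

Government cost = £11063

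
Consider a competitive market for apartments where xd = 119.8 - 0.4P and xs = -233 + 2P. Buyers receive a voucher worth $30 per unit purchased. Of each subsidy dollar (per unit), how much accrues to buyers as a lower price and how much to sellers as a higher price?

Pre-subsidy: 119.8 - 0.4P = -233 + 2P gives P* = 147, x* = 61.
With the rebate, buyers effectively pay Pb = Ps − 30, where Ps is the price sellers receive.
Demand in terms of Ps becomes xd = 119.8 − 0.4(Ps − 30) = 131.8 - 0.4Ps. Setting this equal to supply: 131.8 - 0.4Ps = -233 + 2Ps, so Ps = 152.
Buyers pay Pb = 152 − 30 = 122; x' = -233 + 2·152 = 71.
Buyers' price falls by P* − Pb = 147 − 122 = 25; sellers' price rises by Ps − P* = 152 − 147 = 5.

Buyers gain $25 per unit; sellers gain $5 per unit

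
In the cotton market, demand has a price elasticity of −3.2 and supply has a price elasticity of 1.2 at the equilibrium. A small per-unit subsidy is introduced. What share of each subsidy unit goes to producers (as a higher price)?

Producer share = 8/11

For a small subsidy around the equilibrium, the benefit split depends on the relative slopes, which at a point are proportional to the elasticities.
Buyer share = εs/(εs + |εd|) = 1.2/(1.2 + 3.2) = 3/11; seller share = |εd|/(εs + |εd|) = 8/11.
So producers capture 8/11 of the subsidy.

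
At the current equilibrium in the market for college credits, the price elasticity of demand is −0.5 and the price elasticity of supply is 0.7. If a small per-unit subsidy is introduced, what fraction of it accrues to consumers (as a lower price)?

Consumer share = 7/12

For a small subsidy around the equilibrium, the benefit split depends on the relative slopes, which at a point are proportional to the elasticities.
Buyer share = εs/(εs + |εd|) = 0.7/(0.7 + 0.5) = 7/12; seller share = |εd|/(εs + |εd|) = 5/12.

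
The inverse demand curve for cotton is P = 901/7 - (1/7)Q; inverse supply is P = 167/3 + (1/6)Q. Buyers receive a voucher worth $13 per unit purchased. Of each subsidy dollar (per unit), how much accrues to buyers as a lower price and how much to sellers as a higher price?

Buyers gain $6 per unit; sellers gain $7 per unit

Pre-subsidy: 901/7 - (1/7)Q = 167/3 + (1/6)Q gives Q* = 236 and P* = 95.
With the rebate, buyers effectively pay Pb = Ps − 13, where Ps is the price sellers receive.
On the curves, Pb = 901/7 - (1/7)Q and Ps = 167/3 + (1/6)Q; the wedge Ps − Pb = 13 gives 167/3 + (1/6)Q − (901/7 - (1/7)Q) = 13, so Q' = 278.
Then Pb = 901/7 − (1/7)·278 = 89 and Ps = 167/3 + (1/6)·278 = 102.
Buyers' price falls by P* − Pb = 95 − 89 = 6; sellers' price rises by Ps − P* = 102 − 95 = 7.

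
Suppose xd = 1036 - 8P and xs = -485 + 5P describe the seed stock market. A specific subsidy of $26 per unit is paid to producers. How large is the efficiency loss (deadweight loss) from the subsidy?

Deadweight loss = $1040

Pre-subsidy: 1036 - 8P = -485 + 5P gives P* = 117, x* = 100.
With the subsidy, sellers receive Ps = Pb + 26 for each unit, where Pb is the price buyers pay.
Supply in terms of Pb becomes xs = -485 + 5(Pb + 26) = -355 + 5Pb. Setting this equal to demand: 1036 - 8Pb = -355 + 5Pb, so Pb = 107.
Sellers receive Ps = 107 + 26 = 133; x' = 1036 − 8·107 = 180.
The subsidy expands output by 180 − 100 = 80 past the efficient level; on those units the gap between marginal cost and willingness to pay runs from 0 up to 26.
DWL = ½ × 26 × 80 = 1040.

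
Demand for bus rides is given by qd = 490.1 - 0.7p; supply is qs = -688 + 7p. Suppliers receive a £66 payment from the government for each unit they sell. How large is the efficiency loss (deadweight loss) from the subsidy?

Pre-subsidy: 490.1 - 0.7p = -688 + 7p gives p* = 153, q* = 383.
With the subsidy, sellers receive ps = pb + 66 for each unit, where pb is the price buyers pay.
Supply in terms of pb becomes qs = -688 + 7(pb + 66) = -226 + 7pb. Setting this equal to demand: 490.1 - 0.7pb = -226 + 7pb, so pb = 93.
Sellers receive ps = 93 + 66 = 159; q' = 490.1 − 0.7·93 = 425.
The subsidy expands output by 425 − 383 = 42 past the efficient level; on those units the gap between marginal cost and willingness to pay runs from 0 up to 66.
DWL = ½ × 66 × 42 = 1386.

Deadweight loss = £1386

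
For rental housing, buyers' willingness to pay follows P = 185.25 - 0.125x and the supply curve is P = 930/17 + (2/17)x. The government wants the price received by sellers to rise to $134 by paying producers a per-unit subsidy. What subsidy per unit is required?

At a seller price of 134, quantity supplied is -465 + 8.5·134 = 674.
Buyers absorb 674 only when they pay Pb = 185.25 − 0.125·674 = 101.
s = Ps − Pb = 134 − 101 = 33.

Required subsidy s = $33 per unit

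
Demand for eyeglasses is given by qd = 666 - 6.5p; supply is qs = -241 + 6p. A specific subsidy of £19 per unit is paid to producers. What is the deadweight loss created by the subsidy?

Pre-subsidy: 666 - 6.5p = -241 + 6p gives p* = 72.56, q* = 194.36.
With the subsidy, sellers receive ps = pb + 19 for each unit, where pb is the price buyers pay.
Supply in terms of pb becomes qs = -241 + 6(pb + 19) = -127 + 6pb. Setting this equal to demand: 666 - 6.5pb = -127 + 6pb, so pb = 63.44.
Sellers receive ps = 63.44 + 19 = 82.44; q' = 666 − 6.5·63.44 = 253.64.
The subsidy expands output by 253.64 − 194.36 = 59.28 past the efficient level; on those units the gap between marginal cost and willingness to pay runs from 0 up to 19.
DWL = ½ × 19 × 59.28 = 563.16.

Deadweight loss = £563.16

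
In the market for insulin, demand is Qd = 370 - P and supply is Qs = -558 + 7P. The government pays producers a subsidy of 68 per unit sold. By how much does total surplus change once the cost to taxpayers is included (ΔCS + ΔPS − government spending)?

Pre-subsidy: 370 - P = -558 + 7P gives P* = 116, Q* = 254.
With the subsidy, sellers receive Ps = Pb + 68 for each unit, where Pb is the price buyers pay.
Supply in terms of Pb becomes Qs = -558 + 7(Pb + 68) = -82 + 7Pb. Setting this equal to demand: 370 - Pb = -82 + 7Pb, so Pb = 56.5.
Sellers receive Ps = 56.5 + 68 = 124.5; Q' = 370 − 1·56.5 = 313.5.
ΔCS = ½(254 + 313.5)(116 − 56.5) = 16883.125; ΔPS = ½(254 + 313.5)(124.5 − 116) = 2411.875.
Government spending = 68 × 313.5 = 21318.
Net change = 16883.125 + 2411.875 − 21318 = -2023. The loss equals the DWL triangle ½·68·59.5.

Net change in total surplus = -2023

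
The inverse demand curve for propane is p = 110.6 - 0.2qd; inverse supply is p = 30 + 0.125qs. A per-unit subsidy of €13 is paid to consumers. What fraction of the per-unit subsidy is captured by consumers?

Consumer share = 8/13

Pre-subsidy: 110.6 - 0.2q = 30 + 0.125q gives q* = 248 and p* = 61.
With the rebate, buyers effectively pay pb = ps − 13, where ps is the price sellers receive.
On the curves, pb = 110.6 - 0.2q and ps = 30 + 0.125q; the wedge ps − pb = 13 gives 30 + 0.125q − (110.6 - 0.2q) = 13, so q' = 288.
Then pb = 110.6 − 0.2·288 = 53 and ps = 30 + 0.125·288 = 66.
Buyers' price falls by p* − pb = 61 − 53 = 8; sellers' price rises by ps − p* = 66 − 61 = 5.
So consumers capture 8/13 = 8/13 of each unit of subsidy.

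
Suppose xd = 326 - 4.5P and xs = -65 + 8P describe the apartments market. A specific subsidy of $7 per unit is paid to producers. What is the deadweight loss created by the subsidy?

Pre-subsidy: 326 - 4.5P = -65 + 8P gives P* = 31.28, x* = 185.24.
With the subsidy, sellers receive Ps = Pb + 7 for each unit, where Pb is the price buyers pay.
Supply in terms of Pb becomes xs = -65 + 8(Pb + 7) = -9 + 8Pb. Setting this equal to demand: 326 - 4.5Pb = -9 + 8Pb, so Pb = 26.8.
Sellers receive Ps = 26.8 + 7 = 33.8; x' = 326 − 4.5·26.8 = 205.4.
The subsidy expands output by 205.4 − 185.24 = 20.16 past the efficient level; on those units the gap between marginal cost and willingness to pay runs from 0 up to 7.
DWL = ½ × 7 × 20.16 = 70.56.

Deadweight loss = $70.56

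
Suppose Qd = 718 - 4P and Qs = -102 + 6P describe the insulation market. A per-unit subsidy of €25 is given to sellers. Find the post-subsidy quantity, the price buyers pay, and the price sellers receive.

Pre-subsidy: 718 - 4P = -102 + 6P gives P* = 82, Q* = 390.
With the subsidy, sellers receive Ps = Pb + 25 for each unit, where Pb is the price buyers pay.
Supply in terms of Pb becomes Qs = -102 + 6(Pb + 25) = 48 + 6Pb. Setting this equal to demand: 718 - 4Pb = 48 + 6Pb, so Pb = 67.
Sellers receive Ps = 67 + 25 = 92; Q' = 718 − 4·67 = 450.

Q' = 450; buyers pay €67; sellers receive €92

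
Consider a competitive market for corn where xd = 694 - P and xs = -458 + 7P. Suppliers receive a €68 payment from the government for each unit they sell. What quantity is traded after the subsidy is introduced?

Pre-subsidy: 694 - P = -458 + 7P gives P* = 144, x* = 550.
With the subsidy, sellers receive Ps = Pb + 68 for each unit, where Pb is the price buyers pay.
Supply in terms of Pb becomes xs = -458 + 7(Pb + 68) = 18 + 7Pb. Setting this equal to demand: 694 - Pb = 18 + 7Pb, so Pb = 84.5.
Sellers receive Ps = 84.5 + 68 = 152.5; x' = 694 − 1·84.5 = 609.5.

x' = 609.5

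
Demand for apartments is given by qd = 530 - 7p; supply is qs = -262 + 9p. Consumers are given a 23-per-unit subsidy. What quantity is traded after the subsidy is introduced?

Pre-subsidy: 530 - 7p = -262 + 9p gives p* = 49.5, q* = 183.5.
With the rebate, buyers effectively pay pb = ps − 23, where ps is the price sellers receive.
Demand in terms of ps becomes qd = 530 − 7(ps − 23) = 691 - 7ps. Setting this equal to supply: 691 - 7ps = -262 + 9ps, so ps = 59.5625.
Buyers pay pb = 59.5625 − 23 = 36.5625; q' = -262 + 9·59.5625 = 274.0625.

q' = 274.0625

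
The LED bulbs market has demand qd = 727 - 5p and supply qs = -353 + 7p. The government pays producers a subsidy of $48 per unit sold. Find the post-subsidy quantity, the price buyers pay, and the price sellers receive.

Pre-subsidy: 727 - 5p = -353 + 7p gives p* = 90, q* = 277.
With the subsidy, sellers receive ps = pb + 48 for each unit, where pb is the price buyers pay.
Supply in terms of pb becomes qs = -353 + 7(pb + 48) = -17 + 7pb. Setting this equal to demand: 727 - 5pb = -17 + 7pb, so pb = 62.
Sellers receive ps = 62 + 48 = 110; q' = 727 − 5·62 = 417.

q' = 417; buyers pay $62; sellers receive $110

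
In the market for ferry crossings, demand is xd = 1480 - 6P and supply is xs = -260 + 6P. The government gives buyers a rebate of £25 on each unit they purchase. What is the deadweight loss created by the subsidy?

Pre-subsidy: 1480 - 6P = -260 + 6P gives P* = 145, x* = 610.
With the rebate, buyers effectively pay Pb = Ps − 25, where Ps is the price sellers receive.
Demand in terms of Ps becomes xd = 1480 − 6(Ps − 25) = 1630 - 6Ps. Setting this equal to supply: 1630 - 6Ps = -260 + 6Ps, so Ps = 157.5.
Buyers pay Pb = 157.5 − 25 = 132.5; x' = -260 + 6·157.5 = 685.
The subsidy expands output by 685 − 610 = 75 past the efficient level; on those units the gap between marginal cost and willingness to pay runs from 0 up to 25.
DWL = ½ × 25 × 75 = 937.5.

Deadweight loss = £937.5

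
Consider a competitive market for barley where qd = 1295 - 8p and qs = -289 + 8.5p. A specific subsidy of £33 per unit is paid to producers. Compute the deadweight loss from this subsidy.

Deadweight loss = £2244

Pre-subsidy: 1295 - 8p = -289 + 8.5p gives p* = 96, q* = 527.
With the subsidy, sellers receive ps = pb + 33 for each unit, where pb is the price buyers pay.
Supply in terms of pb becomes qs = -289 + 8.5(pb + 33) = -8.5 + 8.5pb. Setting this equal to demand: 1295 - 8pb = -8.5 + 8.5pb, so pb = 79.
Sellers receive ps = 79 + 33 = 112; q' = 1295 − 8·79 = 663.
The subsidy expands output by 663 − 527 = 136 past the efficient level; on those units the gap between marginal cost and willingness to pay runs from 0 up to 33.
DWL = ½ × 33 × 136 = 2244.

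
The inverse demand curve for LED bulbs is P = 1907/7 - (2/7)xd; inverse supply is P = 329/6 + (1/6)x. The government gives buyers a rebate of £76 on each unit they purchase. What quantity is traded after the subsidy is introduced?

x' = 649

Pre-subsidy: 1907/7 - (2/7)x = 329/6 + (1/6)x gives x* = 481 and P* = 135.
With the rebate, buyers effectively pay Pb = Ps − 76, where Ps is the price sellers receive.
On the curves, Pb = 1907/7 - (2/7)x and Ps = 329/6 + (1/6)x; the wedge Ps − Pb = 76 gives 329/6 + (1/6)x − (1907/7 - (2/7)x) = 76, so x' = 649.
Then Pb = 1907/7 − (2/7)·649 = 87 and Ps = 329/6 + (1/6)·649 = 163.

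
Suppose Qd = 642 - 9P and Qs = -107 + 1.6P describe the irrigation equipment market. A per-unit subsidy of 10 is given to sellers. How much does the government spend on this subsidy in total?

Pre-subsidy: 642 - 9P = -107 + 1.6P gives P* = 3745/53, Q* = 321/53.
With the subsidy, sellers receive Ps = Pb + 10 for each unit, where Pb is the price buyers pay.
Supply in terms of Pb becomes Qs = -107 + 1.6(Pb + 10) = -91 + 1.6Pb. Setting this equal to demand: 642 - 9Pb = -91 + 1.6Pb, so Pb = 3665/53.
Sellers receive Ps = 3665/53 + 10 = 4195/53; Q' = 642 − 9·(3665/53) = 1041/53.
Government outlay = subsidy × quantity = 10 × 1041/53 = 10410/53.

Government cost = 10410/53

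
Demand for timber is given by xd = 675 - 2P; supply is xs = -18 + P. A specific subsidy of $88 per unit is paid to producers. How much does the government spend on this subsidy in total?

Pre-subsidy: 675 - 2P = -18 + P gives P* = 231, x* = 213.
With the subsidy, sellers receive Ps = Pb + 88 for each unit, where Pb is the price buyers pay.
Supply in terms of Pb becomes xs = -18 + 1(Pb + 88) = 70 + Pb. Setting this equal to demand: 675 - 2Pb = 70 + Pb, so Pb = 605/3.
Sellers receive Ps = 605/3 + 88 = 869/3; x' = 675 − 2·(605/3) = 815/3.
Government outlay = subsidy × quantity = 88 × 815/3 = 71720/3.

Government cost = 71720/3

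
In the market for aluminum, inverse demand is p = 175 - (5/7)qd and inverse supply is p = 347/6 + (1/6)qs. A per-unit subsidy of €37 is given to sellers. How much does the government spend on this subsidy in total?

Government cost = €6475

Pre-subsidy: 175 - (5/7)q = 347/6 + (1/6)q gives q* = 133 and p* = 80.
With the subsidy, sellers receive ps = pb + 37 for each unit, where pb is the price buyers pay.
On the curves, pb = 175 - (5/7)q and ps = 347/6 + (1/6)q; the wedge ps − pb = 37 gives 347/6 + (1/6)q − (175 - (5/7)q) = 37, so q' = 175.
Then pb = 175 − (5/7)·175 = 50 and ps = 347/6 + (1/6)·175 = 87.
Government outlay = subsidy × quantity = 37 × 175 = 6475.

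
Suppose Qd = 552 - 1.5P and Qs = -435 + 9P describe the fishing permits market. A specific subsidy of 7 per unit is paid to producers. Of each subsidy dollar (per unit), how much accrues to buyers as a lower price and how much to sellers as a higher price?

Pre-subsidy: 552 - 1.5P = -435 + 9P gives P* = 94, Q* = 411.
With the subsidy, sellers receive Ps = Pb + 7 for each unit, where Pb is the price buyers pay.
Supply in terms of Pb becomes Qs = -435 + 9(Pb + 7) = -372 + 9Pb. Setting this equal to demand: 552 - 1.5Pb = -372 + 9Pb, so Pb = 88.
Sellers receive Ps = 88 + 7 = 95; Q' = 552 − 1.5·88 = 420.
Buyers' price falls by P* − Pb = 94 − 88 = 6; sellers' price rises by Ps − P* = 95 − 94 = 1.

Buyers gain 6 per unit; sellers gain 1 per unit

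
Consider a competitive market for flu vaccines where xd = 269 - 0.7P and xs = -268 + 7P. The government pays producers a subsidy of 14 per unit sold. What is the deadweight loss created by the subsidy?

Deadweight loss = 686/11

Pre-subsidy: 269 - 0.7P = -268 + 7P gives P* = 5370/77, x* = 2422/11.
With the subsidy, sellers receive Ps = Pb + 14 for each unit, where Pb is the price buyers pay.
Supply in terms of Pb becomes xs = -268 + 7(Pb + 14) = -170 + 7Pb. Setting this equal to demand: 269 - 0.7Pb = -170 + 7Pb, so Pb = 4390/77.
Sellers receive Ps = 4390/77 + 14 = 5468/77; x' = 269 − 0.7·(4390/77) = 2520/11.
The subsidy expands output by 2520/11 − 2422/11 = 98/11 past the efficient level; on those units the gap between marginal cost and willingness to pay runs from 0 up to 14.
DWL = ½ × 14 × 98/11 = 686/11.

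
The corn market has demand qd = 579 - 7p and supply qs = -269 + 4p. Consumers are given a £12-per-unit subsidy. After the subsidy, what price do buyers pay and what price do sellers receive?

Buyers pay 800/11; sellers receive 932/11

Pre-subsidy: 579 - 7p = -269 + 4p gives p* = 848/11, q* = 433/11.
With the rebate, buyers effectively pay pb = ps − 12, where ps is the price sellers receive.
Demand in terms of ps becomes qd = 579 − 7(ps − 12) = 663 - 7ps. Setting this equal to supply: 663 - 7ps = -269 + 4ps, so ps = 932/11.
Buyers pay pb = 932/11 − 12 = 800/11; q' = -269 + 4·(932/11) = 769/11.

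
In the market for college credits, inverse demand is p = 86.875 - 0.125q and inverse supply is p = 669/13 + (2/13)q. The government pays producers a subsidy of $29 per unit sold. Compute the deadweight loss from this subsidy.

Pre-subsidy: 86.875 - 0.125q = 669/13 + (2/13)q gives q* = 127 and p* = 71.
With the subsidy, sellers receive ps = pb + 29 for each unit, where pb is the price buyers pay.
On the curves, pb = 86.875 - 0.125q and ps = 669/13 + (2/13)q; the wedge ps − pb = 29 gives 669/13 + (2/13)q − (86.875 - 0.125q) = 29, so q' = 231.
Then pb = 86.875 − 0.125·231 = 58 and ps = 669/13 + (2/13)·231 = 87.
The subsidy expands output by 231 − 127 = 104 past the efficient level; on those units the gap between marginal cost and willingness to pay runs from 0 up to 29.
DWL = ½ × 29 × 104 = 1508.

Deadweight loss = $1508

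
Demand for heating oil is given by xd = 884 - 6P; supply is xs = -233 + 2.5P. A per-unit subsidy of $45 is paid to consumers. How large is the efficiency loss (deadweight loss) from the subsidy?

Pre-subsidy: 884 - 6P = -233 + 2.5P gives P* = 2234/17, x* = 1624/17.
With the rebate, buyers effectively pay Pb = Ps − 45, where Ps is the price sellers receive.
Demand in terms of Ps becomes xd = 884 − 6(Ps − 45) = 1154 - 6Ps. Setting this equal to supply: 1154 - 6Ps = -233 + 2.5Ps, so Ps = 2774/17.
Buyers pay Pb = 2774/17 − 45 = 2009/17; x' = -233 + 2.5·(2774/17) = 2974/17.
The subsidy expands output by 2974/17 − 1624/17 = 1350/17 past the efficient level; on those units the gap between marginal cost and willingness to pay runs from 0 up to 45.
DWL = ½ × 45 × 1350/17 = 30375/17.

Deadweight loss = 30375/17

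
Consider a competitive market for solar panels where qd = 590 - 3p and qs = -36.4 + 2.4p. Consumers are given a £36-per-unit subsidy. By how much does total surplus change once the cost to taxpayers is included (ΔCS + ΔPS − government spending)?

Net change in total surplus = -£864

Pre-subsidy: 590 - 3p = -36.4 + 2.4p gives p* = 116, q* = 242.
With the rebate, buyers effectively pay pb = ps − 36, where ps is the price sellers receive.
Demand in terms of ps becomes qd = 590 − 3(ps − 36) = 698 - 3ps. Setting this equal to supply: 698 - 3ps = -36.4 + 2.4ps, so ps = 136.
Buyers pay pb = 136 − 36 = 100; q' = -36.4 + 2.4·136 = 290.
ΔCS = ½(242 + 290)(116 − 100) = 4256; ΔPS = ½(242 + 290)(136 − 116) = 5320.
Government spending = 36 × 290 = 10440.
Net change = 4256 + 5320 − 10440 = -864. The loss equals the DWL triangle ½·36·48.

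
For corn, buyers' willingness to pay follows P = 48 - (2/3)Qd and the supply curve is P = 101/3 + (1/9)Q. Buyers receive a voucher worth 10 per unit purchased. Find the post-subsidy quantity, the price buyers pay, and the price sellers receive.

Pre-subsidy: 48 - (2/3)Q = 101/3 + (1/9)Q gives Q* = 129/7 and P* = 250/7.
With the rebate, buyers effectively pay Pb = Ps − 10, where Ps is the price sellers receive.
On the curves, Pb = 48 - (2/3)Q and Ps = 101/3 + (1/9)Q; the wedge Ps − Pb = 10 gives 101/3 + (1/9)Q − (48 - (2/3)Q) = 10, so Q' = 219/7.
Then Pb = 48 − (2/3)·(219/7) = 190/7 and Ps = 101/3 + (1/9)·(219/7) = 260/7.

Q' = 219/7; buyers pay 190/7; sellers receive 260/7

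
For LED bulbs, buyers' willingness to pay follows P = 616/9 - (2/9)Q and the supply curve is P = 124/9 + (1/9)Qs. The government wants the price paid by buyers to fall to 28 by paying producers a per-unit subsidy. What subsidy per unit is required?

Required subsidy s = 6 per unit

At a buyer price of 28, quantity demanded is 308 − 4.5·28 = 182.
Sellers supply 182 only when they receive Ps = 124/9 + (1/9)·182 = 34.
s = Ps − Pb = 34 − 28 = 6.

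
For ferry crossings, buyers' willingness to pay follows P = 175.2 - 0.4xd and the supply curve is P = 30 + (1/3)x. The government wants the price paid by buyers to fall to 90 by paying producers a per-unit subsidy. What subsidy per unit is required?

Required subsidy s = 11 per unit

At a buyer price of 90, quantity demanded is 438 − 2.5·90 = 213.
Sellers supply 213 only when they receive Ps = 30 + (1/3)·213 = 101.
s = Ps − Pb = 101 − 90 = 11.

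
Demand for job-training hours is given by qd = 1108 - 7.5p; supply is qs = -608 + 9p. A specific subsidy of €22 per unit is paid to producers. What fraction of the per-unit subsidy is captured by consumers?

Consumer share = 6/11

Pre-subsidy: 1108 - 7.5p = -608 + 9p gives p* = 104, q* = 328.
With the subsidy, sellers receive ps = pb + 22 for each unit, where pb is the price buyers pay.
Supply in terms of pb becomes qs = -608 + 9(pb + 22) = -410 + 9pb. Setting this equal to demand: 1108 - 7.5pb = -410 + 9pb, so pb = 92.
Sellers receive ps = 92 + 22 = 114; q' = 1108 − 7.5·92 = 418.
Buyers' price falls by p* − pb = 104 − 92 = 12; sellers' price rises by ps − p* = 114 − 104 = 10.
So consumers capture 12/22 = 6/11 of each unit of subsidy.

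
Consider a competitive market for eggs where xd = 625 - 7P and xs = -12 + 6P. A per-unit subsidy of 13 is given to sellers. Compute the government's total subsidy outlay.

Pre-subsidy: 625 - 7P = -12 + 6P gives P* = 49, x* = 282.
With the subsidy, sellers receive Ps = Pb + 13 for each unit, where Pb is the price buyers pay.
Supply in terms of Pb becomes xs = -12 + 6(Pb + 13) = 66 + 6Pb. Setting this equal to demand: 625 - 7Pb = 66 + 6Pb, so Pb = 43.
Sellers receive Ps = 43 + 13 = 56; x' = 625 − 7·43 = 324.
Government outlay = subsidy × quantity = 13 × 324 = 4212.

Government cost = 4212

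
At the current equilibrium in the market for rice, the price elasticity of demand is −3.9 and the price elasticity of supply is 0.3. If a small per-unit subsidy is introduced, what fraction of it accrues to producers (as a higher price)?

Producer share = 13/14

For a small subsidy around the equilibrium, the benefit split depends on the relative slopes, which at a point are proportional to the elasticities.
Buyer share = εs/(εs + |εd|) = 0.3/(0.3 + 3.9) = 1/14; seller share = |εd|/(εs + |εd|) = 13/14.
So producers capture 13/14 of the subsidy.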